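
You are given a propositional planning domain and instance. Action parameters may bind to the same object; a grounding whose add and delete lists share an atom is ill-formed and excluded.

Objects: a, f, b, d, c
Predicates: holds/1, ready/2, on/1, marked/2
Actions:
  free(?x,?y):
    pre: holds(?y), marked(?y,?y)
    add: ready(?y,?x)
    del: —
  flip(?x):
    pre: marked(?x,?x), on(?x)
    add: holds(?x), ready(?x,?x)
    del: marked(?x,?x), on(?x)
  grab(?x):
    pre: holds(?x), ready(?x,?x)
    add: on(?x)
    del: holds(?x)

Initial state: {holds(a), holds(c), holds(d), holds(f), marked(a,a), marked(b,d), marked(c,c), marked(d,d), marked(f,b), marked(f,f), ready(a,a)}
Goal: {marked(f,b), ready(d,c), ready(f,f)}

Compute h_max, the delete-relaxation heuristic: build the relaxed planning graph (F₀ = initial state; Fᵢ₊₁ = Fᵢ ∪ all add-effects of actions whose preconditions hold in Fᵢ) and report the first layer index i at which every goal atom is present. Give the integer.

F0 = init (11 atoms)
F1 = F0 ∪ {on(a), ready(a,b), ready(a,c), ready(a,d), ready(a,f), ready(c,a), ready(c,b), ready(c,c), ready(c,d), ready(c,f), ready(d,a), ready(d,b), ready(d,c), ready(d,d), ready(d,f), ready(f,a), ready(f,b), ready(f,c), ready(f,d), ready(f,f)}  (31 atoms)
goal ⊆ F1  ⇒  h_max = 1

1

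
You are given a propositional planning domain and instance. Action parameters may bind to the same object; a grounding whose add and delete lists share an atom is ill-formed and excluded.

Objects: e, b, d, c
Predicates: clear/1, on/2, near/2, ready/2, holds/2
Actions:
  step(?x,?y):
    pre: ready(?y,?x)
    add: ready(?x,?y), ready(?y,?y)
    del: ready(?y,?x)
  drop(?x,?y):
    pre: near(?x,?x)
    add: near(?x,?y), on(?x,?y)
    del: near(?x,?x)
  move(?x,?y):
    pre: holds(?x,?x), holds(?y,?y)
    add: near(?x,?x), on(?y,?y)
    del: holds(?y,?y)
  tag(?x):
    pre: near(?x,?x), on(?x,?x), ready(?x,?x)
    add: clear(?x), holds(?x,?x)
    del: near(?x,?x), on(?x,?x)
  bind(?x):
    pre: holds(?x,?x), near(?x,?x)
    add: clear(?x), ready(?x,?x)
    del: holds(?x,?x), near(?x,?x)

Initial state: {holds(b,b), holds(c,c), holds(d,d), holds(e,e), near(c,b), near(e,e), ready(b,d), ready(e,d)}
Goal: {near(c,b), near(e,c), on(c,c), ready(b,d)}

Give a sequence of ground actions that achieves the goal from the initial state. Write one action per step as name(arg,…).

1. drop(e,c)  →  {holds(b,b), holds(c,c), holds(d,d), holds(e,e), near(c,b), near(e,c), on(e,c), ready(b,d), ready(e,d)}
2. move(e,c)  →  {holds(b,b), holds(d,d), holds(e,e), near(c,b), near(e,c), near(e,e), on(c,c), on(e,c), ready(b,d), ready(e,d)}

drop(e,c); move(e,c)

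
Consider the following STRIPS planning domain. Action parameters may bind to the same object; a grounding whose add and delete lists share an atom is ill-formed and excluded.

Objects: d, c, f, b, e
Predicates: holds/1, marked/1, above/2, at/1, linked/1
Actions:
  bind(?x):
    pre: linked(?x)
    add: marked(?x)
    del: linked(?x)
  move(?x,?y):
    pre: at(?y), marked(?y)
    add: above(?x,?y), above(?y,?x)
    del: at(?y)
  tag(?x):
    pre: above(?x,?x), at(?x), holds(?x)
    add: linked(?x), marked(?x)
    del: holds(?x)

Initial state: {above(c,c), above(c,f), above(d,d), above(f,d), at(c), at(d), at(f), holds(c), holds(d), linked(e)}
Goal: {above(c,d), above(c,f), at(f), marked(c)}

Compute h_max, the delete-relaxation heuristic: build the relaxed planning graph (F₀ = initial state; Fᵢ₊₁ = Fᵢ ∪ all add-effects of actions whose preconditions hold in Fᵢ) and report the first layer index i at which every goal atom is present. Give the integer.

F0 = init (10 atoms)
F1 = F0 ∪ {linked(c), linked(d), marked(c), marked(d), marked(e)}  (15 atoms)
F2 = F1 ∪ {above(b,c), above(b,d), above(c,b), above(c,d), above(c,e), above(d,b), above(d,c), above(d,e), above(d,f), above(e,c), above(e,d), above(f,c)}  (27 atoms)
goal ⊆ F2  ⇒  h_max = 2

2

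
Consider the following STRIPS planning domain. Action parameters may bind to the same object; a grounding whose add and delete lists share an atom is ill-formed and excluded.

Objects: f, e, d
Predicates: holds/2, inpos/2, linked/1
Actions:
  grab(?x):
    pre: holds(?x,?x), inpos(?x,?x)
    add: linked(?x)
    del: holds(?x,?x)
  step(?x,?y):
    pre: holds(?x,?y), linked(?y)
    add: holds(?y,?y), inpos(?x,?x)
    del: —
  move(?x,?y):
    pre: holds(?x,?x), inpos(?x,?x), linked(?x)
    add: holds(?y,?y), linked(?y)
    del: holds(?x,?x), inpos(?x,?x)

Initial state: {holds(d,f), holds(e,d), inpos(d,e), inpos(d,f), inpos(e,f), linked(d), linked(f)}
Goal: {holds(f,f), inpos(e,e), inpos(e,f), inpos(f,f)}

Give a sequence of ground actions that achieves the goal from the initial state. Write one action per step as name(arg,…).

1. step(e,d)  →  {holds(d,d), holds(d,f), holds(e,d), inpos(d,e), inpos(d,f), inpos(e,e), inpos(e,f), linked(d), linked(f)}
2. step(d,f)  →  {holds(d,d), holds(d,f), holds(e,d), holds(f,f), inpos(d,d), inpos(d,e), inpos(d,f), inpos(e,e), inpos(e,f), linked(d), linked(f)}
3. step(f,f)  →  {holds(d,d), holds(d,f), holds(e,d), holds(f,f), inpos(d,d), inpos(d,e), inpos(d,f), inpos(e,e), inpos(e,f), inpos(f,f), linked(d), linked(f)}

step(e,d); step(d,f); step(f,f)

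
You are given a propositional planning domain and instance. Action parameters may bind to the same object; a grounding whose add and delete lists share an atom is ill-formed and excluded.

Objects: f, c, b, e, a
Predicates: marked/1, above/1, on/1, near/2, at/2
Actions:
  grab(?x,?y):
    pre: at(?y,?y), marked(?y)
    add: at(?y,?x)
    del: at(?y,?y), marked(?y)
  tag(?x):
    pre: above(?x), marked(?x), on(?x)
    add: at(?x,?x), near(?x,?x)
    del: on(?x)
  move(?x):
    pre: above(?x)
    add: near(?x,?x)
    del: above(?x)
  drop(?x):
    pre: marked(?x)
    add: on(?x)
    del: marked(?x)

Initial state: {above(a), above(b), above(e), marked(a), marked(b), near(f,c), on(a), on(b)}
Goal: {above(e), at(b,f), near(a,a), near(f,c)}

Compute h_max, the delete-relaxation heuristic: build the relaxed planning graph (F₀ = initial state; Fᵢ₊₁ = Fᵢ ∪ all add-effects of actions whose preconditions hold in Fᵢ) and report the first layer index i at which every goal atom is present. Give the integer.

2

F0 = init (8 atoms)
F1 = F0 ∪ {at(a,a), at(b,b), near(a,a), near(b,b), near(e,e)}  (13 atoms)
F2 = F1 ∪ {at(a,b), at(a,c), at(a,e), at(a,f), at(b,a), at(b,c), at(b,e), at(b,f)}  (21 atoms)
goal ⊆ F2  ⇒  h_max = 2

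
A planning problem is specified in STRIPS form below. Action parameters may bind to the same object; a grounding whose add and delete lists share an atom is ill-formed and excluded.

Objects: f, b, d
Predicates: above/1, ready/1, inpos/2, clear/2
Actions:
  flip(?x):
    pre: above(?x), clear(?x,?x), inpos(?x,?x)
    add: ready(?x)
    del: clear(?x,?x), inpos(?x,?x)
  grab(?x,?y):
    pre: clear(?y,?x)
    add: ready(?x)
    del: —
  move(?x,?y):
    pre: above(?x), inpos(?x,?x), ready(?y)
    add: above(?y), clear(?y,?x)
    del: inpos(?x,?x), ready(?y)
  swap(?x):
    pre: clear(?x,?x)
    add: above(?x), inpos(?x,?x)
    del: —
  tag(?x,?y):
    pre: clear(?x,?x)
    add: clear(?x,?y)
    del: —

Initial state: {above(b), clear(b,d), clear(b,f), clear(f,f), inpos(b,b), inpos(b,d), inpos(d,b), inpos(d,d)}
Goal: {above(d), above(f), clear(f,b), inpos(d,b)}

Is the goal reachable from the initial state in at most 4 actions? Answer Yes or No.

1. grab(d,b)  →  {above(b), clear(b,d), clear(b,f), clear(f,f), inpos(b,b), inpos(b,d), inpos(d,b), inpos(d,d), ready(d)}
2. move(b,d)  →  {above(b), above(d), clear(b,d), clear(b,f), clear(d,b), clear(f,f), inpos(b,d), inpos(d,b), inpos(d,d)}
3. swap(f)  →  {above(b), above(d), above(f), clear(b,d), clear(b,f), clear(d,b), clear(f,f), inpos(b,d), inpos(d,b), inpos(d,d), inpos(f,f)}
4. tag(f,b)  →  {above(b), above(d), above(f), clear(b,d), clear(b,f), clear(d,b), clear(f,b), clear(f,f), inpos(b,d), inpos(d,b), inpos(d,d), inpos(f,f)}
optimal plan length = 4; 4 ≤ 4

Yes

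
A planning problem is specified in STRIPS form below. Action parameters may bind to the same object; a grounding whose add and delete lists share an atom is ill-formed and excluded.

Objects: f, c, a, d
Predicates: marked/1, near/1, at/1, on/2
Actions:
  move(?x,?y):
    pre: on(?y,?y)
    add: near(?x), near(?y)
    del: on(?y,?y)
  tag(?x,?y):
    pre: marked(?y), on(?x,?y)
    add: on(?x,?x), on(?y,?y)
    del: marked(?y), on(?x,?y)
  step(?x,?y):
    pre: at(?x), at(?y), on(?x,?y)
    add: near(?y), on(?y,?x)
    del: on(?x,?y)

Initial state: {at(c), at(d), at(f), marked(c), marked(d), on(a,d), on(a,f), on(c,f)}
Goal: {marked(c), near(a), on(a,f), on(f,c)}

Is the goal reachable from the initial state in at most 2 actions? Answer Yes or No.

1. tag(a,d)  →  {at(c), at(d), at(f), marked(c), on(a,a), on(a,f), on(c,f), on(d,d)}
2. move(f,a)  →  {at(c), at(d), at(f), marked(c), near(a), near(f), on(a,f), on(c,f), on(d,d)}
3. step(c,f)  →  {at(c), at(d), at(f), marked(c), near(a), near(f), on(a,f), on(d,d), on(f,c)}
optimal plan length = 3; 3 > 2

No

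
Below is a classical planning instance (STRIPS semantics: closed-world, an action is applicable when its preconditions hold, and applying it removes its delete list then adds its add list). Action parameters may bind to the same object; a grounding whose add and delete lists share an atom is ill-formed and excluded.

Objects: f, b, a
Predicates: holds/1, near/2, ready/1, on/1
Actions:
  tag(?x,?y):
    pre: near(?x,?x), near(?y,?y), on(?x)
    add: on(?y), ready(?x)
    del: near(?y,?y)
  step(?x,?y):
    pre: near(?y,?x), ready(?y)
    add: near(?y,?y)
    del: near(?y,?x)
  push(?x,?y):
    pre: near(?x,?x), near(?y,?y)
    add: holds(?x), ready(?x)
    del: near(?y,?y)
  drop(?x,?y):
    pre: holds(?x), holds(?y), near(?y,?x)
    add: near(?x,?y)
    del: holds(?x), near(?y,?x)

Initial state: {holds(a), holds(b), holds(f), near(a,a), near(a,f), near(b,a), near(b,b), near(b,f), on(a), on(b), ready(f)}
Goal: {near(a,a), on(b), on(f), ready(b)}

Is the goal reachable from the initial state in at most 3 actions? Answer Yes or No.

Yes

1. drop(f,b)  →  {holds(a), holds(b), near(a,a), near(a,f), near(b,a), near(b,b), near(f,b), on(a), on(b), ready(f)}
2. step(b,f)  →  {holds(a), holds(b), near(a,a), near(a,f), near(b,a), near(b,b), near(f,f), on(a), on(b), ready(f)}
3. tag(b,f)  →  {holds(a), holds(b), near(a,a), near(a,f), near(b,a), near(b,b), on(a), on(b), on(f), ready(b), ready(f)}
optimal plan length = 3; 3 ≤ 3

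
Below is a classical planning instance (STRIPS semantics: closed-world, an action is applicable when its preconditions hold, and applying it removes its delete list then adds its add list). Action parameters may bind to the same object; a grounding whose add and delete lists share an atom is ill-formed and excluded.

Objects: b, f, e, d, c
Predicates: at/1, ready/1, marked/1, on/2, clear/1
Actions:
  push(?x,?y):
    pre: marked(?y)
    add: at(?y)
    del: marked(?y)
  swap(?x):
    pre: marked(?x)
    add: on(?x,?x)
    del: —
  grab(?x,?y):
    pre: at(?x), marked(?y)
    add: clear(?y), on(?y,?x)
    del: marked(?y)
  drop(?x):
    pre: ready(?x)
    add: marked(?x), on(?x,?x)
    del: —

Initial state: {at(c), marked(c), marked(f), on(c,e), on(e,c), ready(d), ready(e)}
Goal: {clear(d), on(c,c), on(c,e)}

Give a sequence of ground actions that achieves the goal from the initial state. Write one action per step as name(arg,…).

swap(c); drop(d); grab(c,d)

1. swap(c)  →  {at(c), marked(c), marked(f), on(c,c), on(c,e), on(e,c), ready(d), ready(e)}
2. drop(d)  →  {at(c), marked(c), marked(d), marked(f), on(c,c), on(c,e), on(d,d), on(e,c), ready(d), ready(e)}
3. grab(c,d)  →  {at(c), clear(d), marked(c), marked(f), on(c,c), on(c,e), on(d,c), on(d,d), on(e,c), ready(d), ready(e)}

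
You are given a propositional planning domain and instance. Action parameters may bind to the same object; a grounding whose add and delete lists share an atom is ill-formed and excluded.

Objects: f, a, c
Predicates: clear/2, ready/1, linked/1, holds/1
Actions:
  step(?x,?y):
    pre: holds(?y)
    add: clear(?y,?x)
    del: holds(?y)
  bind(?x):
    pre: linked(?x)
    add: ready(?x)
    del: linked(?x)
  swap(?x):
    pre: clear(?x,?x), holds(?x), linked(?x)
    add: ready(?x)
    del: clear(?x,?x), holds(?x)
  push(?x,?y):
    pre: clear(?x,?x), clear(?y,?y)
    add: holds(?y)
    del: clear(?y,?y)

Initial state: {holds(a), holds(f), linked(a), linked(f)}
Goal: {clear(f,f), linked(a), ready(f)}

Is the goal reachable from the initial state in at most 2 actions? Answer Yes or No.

Yes

1. step(f,f)  →  {clear(f,f), holds(a), linked(a), linked(f)}
2. bind(f)  →  {clear(f,f), holds(a), linked(a), ready(f)}
optimal plan length = 2; 2 ≤ 2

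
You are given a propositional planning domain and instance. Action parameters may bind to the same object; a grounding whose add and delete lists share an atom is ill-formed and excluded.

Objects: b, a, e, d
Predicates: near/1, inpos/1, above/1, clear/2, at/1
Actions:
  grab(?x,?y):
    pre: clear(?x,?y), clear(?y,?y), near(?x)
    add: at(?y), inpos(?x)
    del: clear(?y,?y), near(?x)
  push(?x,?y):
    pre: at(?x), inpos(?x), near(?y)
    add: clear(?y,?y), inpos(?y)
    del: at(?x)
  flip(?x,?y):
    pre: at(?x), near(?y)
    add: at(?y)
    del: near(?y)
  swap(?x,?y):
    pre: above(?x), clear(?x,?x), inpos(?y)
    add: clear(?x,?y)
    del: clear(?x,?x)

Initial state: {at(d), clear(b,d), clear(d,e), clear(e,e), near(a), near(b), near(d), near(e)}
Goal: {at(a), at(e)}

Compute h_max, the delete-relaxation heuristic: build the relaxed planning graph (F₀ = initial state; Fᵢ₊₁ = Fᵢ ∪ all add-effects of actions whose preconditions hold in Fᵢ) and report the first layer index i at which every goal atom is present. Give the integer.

1

F0 = init (8 atoms)
F1 = F0 ∪ {at(a), at(b), at(e), inpos(d), inpos(e)}  (13 atoms)
goal ⊆ F1  ⇒  h_max = 1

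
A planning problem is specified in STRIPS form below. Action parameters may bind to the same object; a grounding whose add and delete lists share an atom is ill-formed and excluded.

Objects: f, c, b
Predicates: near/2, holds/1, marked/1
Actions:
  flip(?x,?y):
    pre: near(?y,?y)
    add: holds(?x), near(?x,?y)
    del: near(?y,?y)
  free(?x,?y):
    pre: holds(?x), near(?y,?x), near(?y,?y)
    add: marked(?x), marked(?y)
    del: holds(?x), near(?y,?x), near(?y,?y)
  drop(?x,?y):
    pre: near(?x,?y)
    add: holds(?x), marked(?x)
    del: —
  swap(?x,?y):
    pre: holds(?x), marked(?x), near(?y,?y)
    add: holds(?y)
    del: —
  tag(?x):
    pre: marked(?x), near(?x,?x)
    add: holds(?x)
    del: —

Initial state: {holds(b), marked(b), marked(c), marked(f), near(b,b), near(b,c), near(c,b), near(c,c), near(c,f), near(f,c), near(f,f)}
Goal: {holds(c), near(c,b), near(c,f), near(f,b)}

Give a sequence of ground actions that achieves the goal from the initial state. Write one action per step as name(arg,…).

1. flip(f,b)  →  {holds(b), holds(f), marked(b), marked(c), marked(f), near(b,c), near(c,b), near(c,c), near(c,f), near(f,b), near(f,c), near(f,f)}
2. flip(c,f)  →  {holds(b), holds(c), holds(f), marked(b), marked(c), marked(f), near(b,c), near(c,b), near(c,c), near(c,f), near(f,b), near(f,c)}

flip(f,b); flip(c,f)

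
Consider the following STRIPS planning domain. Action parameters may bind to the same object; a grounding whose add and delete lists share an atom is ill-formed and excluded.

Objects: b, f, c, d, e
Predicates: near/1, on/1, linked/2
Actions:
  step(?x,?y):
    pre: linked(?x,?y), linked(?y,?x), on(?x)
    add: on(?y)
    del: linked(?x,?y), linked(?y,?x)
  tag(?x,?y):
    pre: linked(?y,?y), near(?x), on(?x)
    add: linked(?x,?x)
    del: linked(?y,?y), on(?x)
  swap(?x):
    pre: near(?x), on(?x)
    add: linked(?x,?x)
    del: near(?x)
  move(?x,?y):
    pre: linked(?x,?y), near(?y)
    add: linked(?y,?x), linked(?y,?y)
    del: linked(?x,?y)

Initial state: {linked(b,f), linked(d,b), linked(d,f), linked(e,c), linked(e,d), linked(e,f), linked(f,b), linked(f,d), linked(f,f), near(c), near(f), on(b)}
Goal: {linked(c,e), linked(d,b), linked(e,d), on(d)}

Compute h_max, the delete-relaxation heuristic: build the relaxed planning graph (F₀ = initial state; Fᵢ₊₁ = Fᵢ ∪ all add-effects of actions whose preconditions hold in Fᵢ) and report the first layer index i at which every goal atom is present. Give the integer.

2

F0 = init (12 atoms)
F1 = F0 ∪ {linked(c,c), linked(c,e), linked(f,e), on(f)}  (16 atoms)
F2 = F1 ∪ {on(d), on(e)}  (18 atoms)
goal ⊆ F2  ⇒  h_max = 2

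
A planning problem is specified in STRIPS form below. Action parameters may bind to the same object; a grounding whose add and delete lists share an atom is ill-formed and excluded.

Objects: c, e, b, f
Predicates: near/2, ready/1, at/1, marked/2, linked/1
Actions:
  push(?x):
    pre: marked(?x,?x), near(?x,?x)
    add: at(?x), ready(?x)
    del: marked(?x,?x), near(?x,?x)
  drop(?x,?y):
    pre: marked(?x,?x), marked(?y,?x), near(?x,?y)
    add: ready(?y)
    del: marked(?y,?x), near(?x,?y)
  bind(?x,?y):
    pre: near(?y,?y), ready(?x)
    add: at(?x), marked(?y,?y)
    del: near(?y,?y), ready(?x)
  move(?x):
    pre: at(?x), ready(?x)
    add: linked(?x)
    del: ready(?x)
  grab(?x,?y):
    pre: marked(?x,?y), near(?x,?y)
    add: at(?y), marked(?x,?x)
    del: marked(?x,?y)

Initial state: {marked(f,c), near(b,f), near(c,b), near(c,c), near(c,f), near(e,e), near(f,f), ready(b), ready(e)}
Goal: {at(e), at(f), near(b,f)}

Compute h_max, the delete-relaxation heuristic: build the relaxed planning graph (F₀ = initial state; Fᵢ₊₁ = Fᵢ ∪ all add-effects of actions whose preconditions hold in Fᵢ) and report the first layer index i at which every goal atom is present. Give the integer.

F0 = init (9 atoms)
F1 = F0 ∪ {at(b), at(e), marked(c,c), marked(e,e), marked(f,f)}  (14 atoms)
F2 = F1 ∪ {at(c), at(f), linked(b), linked(e), ready(c), ready(f)}  (20 atoms)
goal ⊆ F2  ⇒  h_max = 2

2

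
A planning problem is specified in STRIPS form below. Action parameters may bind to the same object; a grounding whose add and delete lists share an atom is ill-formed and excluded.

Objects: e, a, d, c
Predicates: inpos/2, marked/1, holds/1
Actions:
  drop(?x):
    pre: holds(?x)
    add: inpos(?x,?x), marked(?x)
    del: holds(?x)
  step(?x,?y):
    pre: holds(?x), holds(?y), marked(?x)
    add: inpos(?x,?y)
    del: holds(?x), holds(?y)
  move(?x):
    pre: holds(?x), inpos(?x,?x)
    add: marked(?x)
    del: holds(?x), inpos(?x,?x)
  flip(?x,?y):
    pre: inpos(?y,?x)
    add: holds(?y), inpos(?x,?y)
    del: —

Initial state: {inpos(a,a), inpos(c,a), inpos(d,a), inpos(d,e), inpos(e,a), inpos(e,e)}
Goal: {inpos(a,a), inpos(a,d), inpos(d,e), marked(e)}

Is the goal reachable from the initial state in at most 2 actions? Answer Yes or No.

No

1. flip(e,e)  →  {holds(e), inpos(a,a), inpos(c,a), inpos(d,a), inpos(d,e), inpos(e,a), inpos(e,e)}
2. drop(e)  →  {inpos(a,a), inpos(c,a), inpos(d,a), inpos(d,e), inpos(e,a), inpos(e,e), marked(e)}
3. flip(a,d)  →  {holds(d), inpos(a,a), inpos(a,d), inpos(c,a), inpos(d,a), inpos(d,e), inpos(e,a), inpos(e,e), marked(e)}
optimal plan length = 3; 3 > 2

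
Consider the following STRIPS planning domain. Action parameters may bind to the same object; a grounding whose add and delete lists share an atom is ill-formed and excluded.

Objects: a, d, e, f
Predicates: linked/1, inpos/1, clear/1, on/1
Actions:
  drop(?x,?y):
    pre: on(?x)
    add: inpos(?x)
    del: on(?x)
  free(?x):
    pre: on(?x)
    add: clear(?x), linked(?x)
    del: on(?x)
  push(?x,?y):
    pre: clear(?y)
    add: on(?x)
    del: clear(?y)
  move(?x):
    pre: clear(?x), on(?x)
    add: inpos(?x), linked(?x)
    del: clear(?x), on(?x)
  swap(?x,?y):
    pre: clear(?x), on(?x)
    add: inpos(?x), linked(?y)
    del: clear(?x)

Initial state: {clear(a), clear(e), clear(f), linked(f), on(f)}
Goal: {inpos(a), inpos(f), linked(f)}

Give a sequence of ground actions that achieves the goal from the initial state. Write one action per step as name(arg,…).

1. drop(f,a)  →  {clear(a), clear(e), clear(f), inpos(f), linked(f)}
2. push(a,a)  →  {clear(e), clear(f), inpos(f), linked(f), on(a)}
3. drop(a,a)  →  {clear(e), clear(f), inpos(a), inpos(f), linked(f)}

drop(f,a); push(a,a); drop(a,a)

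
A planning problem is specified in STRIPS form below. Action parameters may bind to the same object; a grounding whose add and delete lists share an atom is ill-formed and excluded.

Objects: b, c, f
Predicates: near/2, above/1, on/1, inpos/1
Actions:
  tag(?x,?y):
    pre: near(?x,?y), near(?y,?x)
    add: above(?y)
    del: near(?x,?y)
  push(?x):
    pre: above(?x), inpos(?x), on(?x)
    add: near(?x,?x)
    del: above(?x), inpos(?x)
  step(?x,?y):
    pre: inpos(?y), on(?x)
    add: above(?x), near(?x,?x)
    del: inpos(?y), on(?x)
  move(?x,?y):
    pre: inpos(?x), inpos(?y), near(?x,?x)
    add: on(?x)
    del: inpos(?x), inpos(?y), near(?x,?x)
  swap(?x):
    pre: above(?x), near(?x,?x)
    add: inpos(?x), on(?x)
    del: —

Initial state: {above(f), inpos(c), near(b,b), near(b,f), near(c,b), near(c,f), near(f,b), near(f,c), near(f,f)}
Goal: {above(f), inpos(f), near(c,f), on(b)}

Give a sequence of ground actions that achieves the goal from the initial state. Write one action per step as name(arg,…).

1. tag(f,b)  →  {above(b), above(f), inpos(c), near(b,b), near(b,f), near(c,b), near(c,f), near(f,c), near(f,f)}
2. swap(b)  →  {above(b), above(f), inpos(b), inpos(c), near(b,b), near(b,f), near(c,b), near(c,f), near(f,c), near(f,f), on(b)}
3. swap(f)  →  {above(b), above(f), inpos(b), inpos(c), inpos(f), near(b,b), near(b,f), near(c,b), near(c,f), near(f,c), near(f,f), on(b), on(f)}

tag(f,b); swap(b); swap(f)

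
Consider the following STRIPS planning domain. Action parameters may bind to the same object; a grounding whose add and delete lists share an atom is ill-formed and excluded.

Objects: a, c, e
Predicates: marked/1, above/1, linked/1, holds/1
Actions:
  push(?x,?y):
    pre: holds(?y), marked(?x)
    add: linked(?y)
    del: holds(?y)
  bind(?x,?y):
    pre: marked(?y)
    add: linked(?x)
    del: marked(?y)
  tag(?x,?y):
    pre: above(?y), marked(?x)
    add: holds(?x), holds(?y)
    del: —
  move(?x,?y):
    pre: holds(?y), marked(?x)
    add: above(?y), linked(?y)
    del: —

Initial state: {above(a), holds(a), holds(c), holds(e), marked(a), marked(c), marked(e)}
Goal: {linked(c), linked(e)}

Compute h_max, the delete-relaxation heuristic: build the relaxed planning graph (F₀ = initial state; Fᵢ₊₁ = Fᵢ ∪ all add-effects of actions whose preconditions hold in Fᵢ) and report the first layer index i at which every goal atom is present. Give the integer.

F0 = init (7 atoms)
F1 = F0 ∪ {above(c), above(e), linked(a), linked(c), linked(e)}  (12 atoms)
goal ⊆ F1  ⇒  h_max = 1

1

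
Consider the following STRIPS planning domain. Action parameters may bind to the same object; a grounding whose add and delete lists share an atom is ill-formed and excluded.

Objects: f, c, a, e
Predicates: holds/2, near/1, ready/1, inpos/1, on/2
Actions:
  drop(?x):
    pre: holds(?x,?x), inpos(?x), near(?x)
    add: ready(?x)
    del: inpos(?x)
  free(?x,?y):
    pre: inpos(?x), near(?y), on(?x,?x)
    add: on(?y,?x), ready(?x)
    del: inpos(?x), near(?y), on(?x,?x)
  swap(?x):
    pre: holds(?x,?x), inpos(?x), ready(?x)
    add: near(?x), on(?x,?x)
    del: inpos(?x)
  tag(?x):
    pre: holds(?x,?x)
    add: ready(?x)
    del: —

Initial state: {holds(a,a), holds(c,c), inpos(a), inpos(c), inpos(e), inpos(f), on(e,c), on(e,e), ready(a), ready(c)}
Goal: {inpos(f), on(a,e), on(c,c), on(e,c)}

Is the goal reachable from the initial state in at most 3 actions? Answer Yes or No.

1. swap(c)  →  {holds(a,a), holds(c,c), inpos(a), inpos(e), inpos(f), near(c), on(c,c), on(e,c), on(e,e), ready(a), ready(c)}
2. swap(a)  →  {holds(a,a), holds(c,c), inpos(e), inpos(f), near(a), near(c), on(a,a), on(c,c), on(e,c), on(e,e), ready(a), ready(c)}
3. free(e,a)  →  {holds(a,a), holds(c,c), inpos(f), near(c), on(a,a), on(a,e), on(c,c), on(e,c), ready(a), ready(c), ready(e)}
optimal plan length = 3; 3 ≤ 3

Yes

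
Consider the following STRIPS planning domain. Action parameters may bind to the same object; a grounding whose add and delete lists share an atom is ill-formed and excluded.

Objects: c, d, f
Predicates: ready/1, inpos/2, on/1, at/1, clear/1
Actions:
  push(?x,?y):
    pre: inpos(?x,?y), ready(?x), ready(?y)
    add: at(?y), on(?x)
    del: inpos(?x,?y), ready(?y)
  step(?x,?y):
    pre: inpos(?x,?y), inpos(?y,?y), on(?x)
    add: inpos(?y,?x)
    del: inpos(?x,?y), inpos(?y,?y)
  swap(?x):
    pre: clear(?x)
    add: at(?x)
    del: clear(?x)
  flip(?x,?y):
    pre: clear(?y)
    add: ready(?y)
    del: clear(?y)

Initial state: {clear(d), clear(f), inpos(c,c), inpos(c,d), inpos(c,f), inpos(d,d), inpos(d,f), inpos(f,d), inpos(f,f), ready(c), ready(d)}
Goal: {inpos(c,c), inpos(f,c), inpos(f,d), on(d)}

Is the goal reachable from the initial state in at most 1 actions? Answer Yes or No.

1. push(c,d)  →  {at(d), clear(d), clear(f), inpos(c,c), inpos(c,f), inpos(d,d), inpos(d,f), inpos(f,d), inpos(f,f), on(c), ready(c)}
2. step(c,f)  →  {at(d), clear(d), clear(f), inpos(c,c), inpos(d,d), inpos(d,f), inpos(f,c), inpos(f,d), on(c), ready(c)}
3. flip(c,d)  →  {at(d), clear(f), inpos(c,c), inpos(d,d), inpos(d,f), inpos(f,c), inpos(f,d), on(c), ready(c), ready(d)}
4. push(d,d)  →  {at(d), clear(f), inpos(c,c), inpos(d,f), inpos(f,c), inpos(f,d), on(c), on(d), ready(c)}
optimal plan length = 4; 4 > 1

No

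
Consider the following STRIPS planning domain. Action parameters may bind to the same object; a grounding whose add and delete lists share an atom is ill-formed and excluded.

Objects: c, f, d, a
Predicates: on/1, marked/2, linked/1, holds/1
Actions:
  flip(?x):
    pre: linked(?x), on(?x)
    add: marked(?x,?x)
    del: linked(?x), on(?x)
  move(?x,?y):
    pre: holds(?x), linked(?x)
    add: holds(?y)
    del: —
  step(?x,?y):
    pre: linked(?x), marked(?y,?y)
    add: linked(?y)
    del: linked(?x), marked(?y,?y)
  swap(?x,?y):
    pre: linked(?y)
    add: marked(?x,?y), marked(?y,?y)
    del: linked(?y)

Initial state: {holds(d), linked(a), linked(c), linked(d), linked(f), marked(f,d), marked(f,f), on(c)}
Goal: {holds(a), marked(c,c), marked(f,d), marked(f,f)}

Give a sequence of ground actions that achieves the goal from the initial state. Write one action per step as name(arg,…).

1. flip(c)  →  {holds(d), linked(a), linked(d), linked(f), marked(c,c), marked(f,d), marked(f,f)}
2. move(d,a)  →  {holds(a), holds(d), linked(a), linked(d), linked(f), marked(c,c), marked(f,d), marked(f,f)}

flip(c); move(d,a)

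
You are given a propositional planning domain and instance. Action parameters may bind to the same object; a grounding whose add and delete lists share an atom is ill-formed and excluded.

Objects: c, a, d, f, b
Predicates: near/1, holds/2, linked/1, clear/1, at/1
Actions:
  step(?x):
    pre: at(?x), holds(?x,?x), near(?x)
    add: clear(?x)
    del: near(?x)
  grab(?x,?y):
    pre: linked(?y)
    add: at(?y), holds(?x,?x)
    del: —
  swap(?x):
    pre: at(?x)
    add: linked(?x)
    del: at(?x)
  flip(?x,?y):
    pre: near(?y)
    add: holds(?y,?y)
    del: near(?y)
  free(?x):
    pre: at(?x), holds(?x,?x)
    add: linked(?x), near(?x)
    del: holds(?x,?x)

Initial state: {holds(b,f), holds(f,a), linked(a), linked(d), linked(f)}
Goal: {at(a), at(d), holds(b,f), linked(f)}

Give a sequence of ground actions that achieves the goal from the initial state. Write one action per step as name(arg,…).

1. grab(c,a)  →  {at(a), holds(b,f), holds(c,c), holds(f,a), linked(a), linked(d), linked(f)}
2. grab(c,d)  →  {at(a), at(d), holds(b,f), holds(c,c), holds(f,a), linked(a), linked(d), linked(f)}

grab(c,a); grab(c,d)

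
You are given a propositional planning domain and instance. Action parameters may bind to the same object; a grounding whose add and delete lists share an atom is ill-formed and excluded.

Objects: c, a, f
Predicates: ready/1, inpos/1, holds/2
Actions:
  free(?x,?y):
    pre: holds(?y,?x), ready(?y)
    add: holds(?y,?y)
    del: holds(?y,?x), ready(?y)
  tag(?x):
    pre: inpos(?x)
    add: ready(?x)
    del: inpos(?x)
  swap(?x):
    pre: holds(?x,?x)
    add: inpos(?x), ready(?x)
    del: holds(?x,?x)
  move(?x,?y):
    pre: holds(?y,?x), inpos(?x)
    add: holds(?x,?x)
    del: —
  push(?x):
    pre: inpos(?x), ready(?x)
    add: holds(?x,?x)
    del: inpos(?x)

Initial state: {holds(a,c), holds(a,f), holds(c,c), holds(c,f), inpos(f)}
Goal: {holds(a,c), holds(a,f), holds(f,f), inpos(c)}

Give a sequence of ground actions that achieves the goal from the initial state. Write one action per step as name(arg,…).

swap(c); move(f,c)

1. swap(c)  →  {holds(a,c), holds(a,f), holds(c,f), inpos(c), inpos(f), ready(c)}
2. move(f,c)  →  {holds(a,c), holds(a,f), holds(c,f), holds(f,f), inpos(c), inpos(f), ready(c)}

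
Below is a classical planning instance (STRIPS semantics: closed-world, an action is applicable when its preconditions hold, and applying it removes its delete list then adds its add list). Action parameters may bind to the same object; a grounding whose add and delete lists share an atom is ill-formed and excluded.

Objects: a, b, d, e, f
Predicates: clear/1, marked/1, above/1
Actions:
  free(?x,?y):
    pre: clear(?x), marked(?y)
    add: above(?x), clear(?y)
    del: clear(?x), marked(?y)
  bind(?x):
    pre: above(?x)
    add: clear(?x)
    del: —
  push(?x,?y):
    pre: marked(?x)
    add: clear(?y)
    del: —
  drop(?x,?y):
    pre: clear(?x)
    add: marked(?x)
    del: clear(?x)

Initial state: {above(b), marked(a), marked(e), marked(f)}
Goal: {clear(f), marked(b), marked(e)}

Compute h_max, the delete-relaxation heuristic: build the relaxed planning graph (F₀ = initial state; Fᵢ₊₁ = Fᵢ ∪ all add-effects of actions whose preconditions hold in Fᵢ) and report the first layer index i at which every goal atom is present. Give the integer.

2

F0 = init (4 atoms)
F1 = F0 ∪ {clear(a), clear(b), clear(d), clear(e), clear(f)}  (9 atoms)
F2 = F1 ∪ {above(a), above(d), above(e), above(f), marked(b), marked(d)}  (15 atoms)
goal ⊆ F2  ⇒  h_max = 2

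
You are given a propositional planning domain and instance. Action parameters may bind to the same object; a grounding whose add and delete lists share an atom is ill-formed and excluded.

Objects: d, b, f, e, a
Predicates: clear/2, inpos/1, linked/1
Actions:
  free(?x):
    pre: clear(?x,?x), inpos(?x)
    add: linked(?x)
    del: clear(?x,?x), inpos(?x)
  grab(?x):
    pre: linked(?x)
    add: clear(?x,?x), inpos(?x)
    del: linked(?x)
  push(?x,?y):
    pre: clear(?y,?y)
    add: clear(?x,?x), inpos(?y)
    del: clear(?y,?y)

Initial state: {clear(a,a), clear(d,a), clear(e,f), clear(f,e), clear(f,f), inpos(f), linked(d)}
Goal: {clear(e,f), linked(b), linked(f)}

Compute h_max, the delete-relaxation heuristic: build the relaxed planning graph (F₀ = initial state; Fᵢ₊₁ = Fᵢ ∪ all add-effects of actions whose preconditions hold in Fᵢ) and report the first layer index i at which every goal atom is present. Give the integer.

3

F0 = init (7 atoms)
F1 = F0 ∪ {clear(b,b), clear(d,d), clear(e,e), inpos(a), inpos(d), linked(f)}  (13 atoms)
F2 = F1 ∪ {inpos(b), inpos(e), linked(a)}  (16 atoms)
F3 = F2 ∪ {linked(b), linked(e)}  (18 atoms)
goal ⊆ F3  ⇒  h_max = 3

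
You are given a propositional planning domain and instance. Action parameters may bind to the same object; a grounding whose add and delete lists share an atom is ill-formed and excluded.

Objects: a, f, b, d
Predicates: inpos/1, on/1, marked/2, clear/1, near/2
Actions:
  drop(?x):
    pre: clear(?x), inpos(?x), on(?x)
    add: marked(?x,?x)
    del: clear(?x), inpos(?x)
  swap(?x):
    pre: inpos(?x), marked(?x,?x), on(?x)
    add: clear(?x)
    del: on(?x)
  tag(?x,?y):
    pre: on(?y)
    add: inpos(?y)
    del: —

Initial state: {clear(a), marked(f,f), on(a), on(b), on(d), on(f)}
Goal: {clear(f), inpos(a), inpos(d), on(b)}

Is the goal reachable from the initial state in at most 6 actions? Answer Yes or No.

1. tag(a,a)  →  {clear(a), inpos(a), marked(f,f), on(a), on(b), on(d), on(f)}
2. tag(a,f)  →  {clear(a), inpos(a), inpos(f), marked(f,f), on(a), on(b), on(d), on(f)}
3. swap(f)  →  {clear(a), clear(f), inpos(a), inpos(f), marked(f,f), on(a), on(b), on(d)}
4. tag(a,d)  →  {clear(a), clear(f), inpos(a), inpos(d), inpos(f), marked(f,f), on(a), on(b), on(d)}
optimal plan length = 4; 4 ≤ 6

Yes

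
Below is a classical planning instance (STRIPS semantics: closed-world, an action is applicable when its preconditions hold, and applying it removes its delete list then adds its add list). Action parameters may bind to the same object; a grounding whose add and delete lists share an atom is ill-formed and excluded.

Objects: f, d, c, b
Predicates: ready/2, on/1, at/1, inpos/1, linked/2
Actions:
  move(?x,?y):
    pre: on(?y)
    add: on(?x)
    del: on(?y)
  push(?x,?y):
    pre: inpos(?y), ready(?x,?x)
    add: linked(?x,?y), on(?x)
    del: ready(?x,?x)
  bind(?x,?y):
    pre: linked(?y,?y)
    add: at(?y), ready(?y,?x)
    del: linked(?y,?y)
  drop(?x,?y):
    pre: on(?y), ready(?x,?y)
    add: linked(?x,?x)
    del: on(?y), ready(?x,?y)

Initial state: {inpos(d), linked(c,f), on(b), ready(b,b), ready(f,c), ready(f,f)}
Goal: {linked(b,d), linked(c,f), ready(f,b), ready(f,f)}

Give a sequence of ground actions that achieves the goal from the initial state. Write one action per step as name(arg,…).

move(c,b); push(b,d); drop(f,c); bind(b,f)

1. move(c,b)  →  {inpos(d), linked(c,f), on(c), ready(b,b), ready(f,c), ready(f,f)}
2. push(b,d)  →  {inpos(d), linked(b,d), linked(c,f), on(b), on(c), ready(f,c), ready(f,f)}
3. drop(f,c)  →  {inpos(d), linked(b,d), linked(c,f), linked(f,f), on(b), ready(f,f)}
4. bind(b,f)  →  {at(f), inpos(d), linked(b,d), linked(c,f), on(b), ready(f,b), ready(f,f)}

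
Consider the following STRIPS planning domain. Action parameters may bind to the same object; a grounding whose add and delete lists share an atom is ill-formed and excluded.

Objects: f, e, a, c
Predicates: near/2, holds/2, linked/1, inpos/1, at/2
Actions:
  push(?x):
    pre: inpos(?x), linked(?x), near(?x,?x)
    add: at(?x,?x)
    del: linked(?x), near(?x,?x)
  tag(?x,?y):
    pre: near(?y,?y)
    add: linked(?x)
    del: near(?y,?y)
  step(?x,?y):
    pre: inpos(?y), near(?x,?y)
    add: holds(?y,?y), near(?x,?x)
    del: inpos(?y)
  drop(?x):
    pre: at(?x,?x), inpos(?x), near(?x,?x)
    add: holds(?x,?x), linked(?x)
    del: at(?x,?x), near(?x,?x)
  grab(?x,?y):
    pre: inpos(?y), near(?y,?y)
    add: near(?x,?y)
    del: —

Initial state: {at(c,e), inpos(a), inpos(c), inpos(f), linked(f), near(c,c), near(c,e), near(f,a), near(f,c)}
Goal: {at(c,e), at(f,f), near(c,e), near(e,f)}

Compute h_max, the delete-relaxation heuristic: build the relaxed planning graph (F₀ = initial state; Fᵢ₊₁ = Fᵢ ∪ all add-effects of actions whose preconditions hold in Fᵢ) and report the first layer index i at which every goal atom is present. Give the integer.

2

F0 = init (9 atoms)
F1 = F0 ∪ {holds(a,a), holds(c,c), linked(a), linked(c), linked(e), near(a,c), near(e,c), near(f,f)}  (17 atoms)
F2 = F1 ∪ {at(c,c), at(f,f), holds(f,f), near(a,a), near(a,f), near(c,f), near(e,e), near(e,f)}  (25 atoms)
goal ⊆ F2  ⇒  h_max = 2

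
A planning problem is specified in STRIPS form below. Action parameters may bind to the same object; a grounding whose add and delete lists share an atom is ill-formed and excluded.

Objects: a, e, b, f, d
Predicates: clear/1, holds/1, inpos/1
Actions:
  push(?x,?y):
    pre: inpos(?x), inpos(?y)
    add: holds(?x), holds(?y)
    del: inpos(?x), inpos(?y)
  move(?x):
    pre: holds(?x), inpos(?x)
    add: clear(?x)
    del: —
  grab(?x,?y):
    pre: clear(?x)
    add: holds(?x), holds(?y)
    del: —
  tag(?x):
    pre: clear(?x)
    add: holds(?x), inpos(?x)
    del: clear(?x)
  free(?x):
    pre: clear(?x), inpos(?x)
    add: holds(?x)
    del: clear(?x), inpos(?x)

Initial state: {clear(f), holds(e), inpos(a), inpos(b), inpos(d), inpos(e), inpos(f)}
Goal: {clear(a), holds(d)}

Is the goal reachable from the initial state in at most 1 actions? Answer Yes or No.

1. push(e,d)  →  {clear(f), holds(d), holds(e), inpos(a), inpos(b), inpos(f)}
2. grab(f,a)  →  {clear(f), holds(a), holds(d), holds(e), holds(f), inpos(a), inpos(b), inpos(f)}
3. move(a)  →  {clear(a), clear(f), holds(a), holds(d), holds(e), holds(f), inpos(a), inpos(b), inpos(f)}
optimal plan length = 3; 3 > 1

No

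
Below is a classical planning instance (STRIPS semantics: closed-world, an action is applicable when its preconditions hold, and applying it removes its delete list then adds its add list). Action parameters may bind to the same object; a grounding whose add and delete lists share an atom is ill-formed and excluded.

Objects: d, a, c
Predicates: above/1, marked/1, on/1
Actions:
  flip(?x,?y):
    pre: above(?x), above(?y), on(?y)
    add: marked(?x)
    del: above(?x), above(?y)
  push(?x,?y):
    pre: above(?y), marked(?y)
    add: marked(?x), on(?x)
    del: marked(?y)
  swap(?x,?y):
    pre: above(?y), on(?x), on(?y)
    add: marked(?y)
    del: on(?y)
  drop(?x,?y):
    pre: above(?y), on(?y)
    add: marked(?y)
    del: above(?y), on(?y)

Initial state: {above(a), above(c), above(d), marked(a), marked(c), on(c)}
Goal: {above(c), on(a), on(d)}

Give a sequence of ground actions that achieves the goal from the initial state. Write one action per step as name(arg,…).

1. push(d,a)  →  {above(a), above(c), above(d), marked(c), marked(d), on(c), on(d)}
2. push(a,d)  →  {above(a), above(c), above(d), marked(a), marked(c), on(a), on(c), on(d)}

push(d,a); push(a,d)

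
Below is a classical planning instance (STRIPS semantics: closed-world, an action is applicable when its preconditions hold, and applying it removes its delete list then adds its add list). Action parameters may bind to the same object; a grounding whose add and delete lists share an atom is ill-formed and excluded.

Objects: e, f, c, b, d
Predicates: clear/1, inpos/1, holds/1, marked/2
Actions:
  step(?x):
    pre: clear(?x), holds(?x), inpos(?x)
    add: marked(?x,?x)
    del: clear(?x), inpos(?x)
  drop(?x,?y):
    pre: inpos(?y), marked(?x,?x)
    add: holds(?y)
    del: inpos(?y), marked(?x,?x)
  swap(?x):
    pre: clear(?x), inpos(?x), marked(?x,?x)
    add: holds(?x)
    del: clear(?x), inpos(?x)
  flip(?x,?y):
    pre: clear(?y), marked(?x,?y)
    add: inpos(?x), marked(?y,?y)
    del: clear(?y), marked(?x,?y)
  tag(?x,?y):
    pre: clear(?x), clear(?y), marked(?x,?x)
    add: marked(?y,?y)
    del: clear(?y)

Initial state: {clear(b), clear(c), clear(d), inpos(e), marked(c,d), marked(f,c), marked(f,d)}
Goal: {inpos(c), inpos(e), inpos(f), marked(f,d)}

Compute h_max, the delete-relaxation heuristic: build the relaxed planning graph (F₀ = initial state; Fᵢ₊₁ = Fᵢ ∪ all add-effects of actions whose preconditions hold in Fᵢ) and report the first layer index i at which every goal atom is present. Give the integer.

F0 = init (7 atoms)
F1 = F0 ∪ {inpos(c), inpos(f), marked(c,c), marked(d,d)}  (11 atoms)
goal ⊆ F1  ⇒  h_max = 1

1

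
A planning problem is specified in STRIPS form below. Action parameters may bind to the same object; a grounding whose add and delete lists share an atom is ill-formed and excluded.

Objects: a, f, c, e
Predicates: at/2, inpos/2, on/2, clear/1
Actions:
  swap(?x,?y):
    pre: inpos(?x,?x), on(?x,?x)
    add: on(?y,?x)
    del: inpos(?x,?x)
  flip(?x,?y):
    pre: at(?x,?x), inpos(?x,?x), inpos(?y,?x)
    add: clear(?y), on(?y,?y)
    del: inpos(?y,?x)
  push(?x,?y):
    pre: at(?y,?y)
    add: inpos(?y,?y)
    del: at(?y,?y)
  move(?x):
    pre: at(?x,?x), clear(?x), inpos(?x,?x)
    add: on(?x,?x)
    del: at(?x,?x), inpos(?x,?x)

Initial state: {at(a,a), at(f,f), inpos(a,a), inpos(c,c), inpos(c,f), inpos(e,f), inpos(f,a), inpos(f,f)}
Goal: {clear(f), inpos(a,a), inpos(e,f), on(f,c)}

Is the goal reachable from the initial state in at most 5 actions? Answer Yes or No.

Yes

1. flip(a,f)  →  {at(a,a), at(f,f), clear(f), inpos(a,a), inpos(c,c), inpos(c,f), inpos(e,f), inpos(f,f), on(f,f)}
2. flip(f,c)  →  {at(a,a), at(f,f), clear(c), clear(f), inpos(a,a), inpos(c,c), inpos(e,f), inpos(f,f), on(c,c), on(f,f)}
3. swap(c,f)  →  {at(a,a), at(f,f), clear(c), clear(f), inpos(a,a), inpos(e,f), inpos(f,f), on(c,c), on(f,c), on(f,f)}
optimal plan length = 3; 3 ≤ 5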